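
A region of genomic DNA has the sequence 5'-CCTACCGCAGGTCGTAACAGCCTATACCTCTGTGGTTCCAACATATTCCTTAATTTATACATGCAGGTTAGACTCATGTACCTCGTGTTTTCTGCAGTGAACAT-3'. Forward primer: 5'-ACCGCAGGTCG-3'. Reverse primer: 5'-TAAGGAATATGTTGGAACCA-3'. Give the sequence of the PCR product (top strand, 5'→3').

5'-ACCGCAGGTCGTAACAGCCTATACCTCTGTGGTTCCAACATATTCCTTA-3'

Scanning the template, ACCGCAGGTCG occurs at positions 4–14; this primer anneals to the bottom strand there with its 3' end pointing downstream.
The reverse primer's reverse complement is TGGTTCCAACATATTCCTTA, which matches the template at positions 33–52.
The product is the template from position 4 through 52 (49 bp).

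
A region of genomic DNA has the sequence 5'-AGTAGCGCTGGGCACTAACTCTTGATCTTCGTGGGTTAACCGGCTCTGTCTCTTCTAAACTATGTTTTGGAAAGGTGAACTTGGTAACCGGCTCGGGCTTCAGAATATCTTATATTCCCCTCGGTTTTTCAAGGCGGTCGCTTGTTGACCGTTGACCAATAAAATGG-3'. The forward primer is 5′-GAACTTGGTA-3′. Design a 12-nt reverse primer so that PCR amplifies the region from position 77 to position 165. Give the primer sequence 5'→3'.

The product's 3' end on the top strand is position 165.
The reverse primer anneals to the top strand over positions 154–165, i.e. to GACCAATAAAAT.
Its sequence written 5'→3' is the reverse complement: ATTTTATTGGTC.

5'-ATTTTATTGGTC-3'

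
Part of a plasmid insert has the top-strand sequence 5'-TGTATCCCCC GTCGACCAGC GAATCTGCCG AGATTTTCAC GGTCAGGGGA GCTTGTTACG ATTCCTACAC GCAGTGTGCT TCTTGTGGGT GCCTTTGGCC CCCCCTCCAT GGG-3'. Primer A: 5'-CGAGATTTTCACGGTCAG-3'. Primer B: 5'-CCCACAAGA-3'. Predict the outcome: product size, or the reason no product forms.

Primer A (CGAGATTTTCACGGTCAG) matches the top strand at positions 29–46; it acts as a forward primer.
Primer B's reverse complement is TCTTGTGGG, matching the top strand at positions 81–89; it acts as a reverse primer.
The 3' ends face each other across positions 29–89, giving a 61 bp product.

Yes — a 61 bp product.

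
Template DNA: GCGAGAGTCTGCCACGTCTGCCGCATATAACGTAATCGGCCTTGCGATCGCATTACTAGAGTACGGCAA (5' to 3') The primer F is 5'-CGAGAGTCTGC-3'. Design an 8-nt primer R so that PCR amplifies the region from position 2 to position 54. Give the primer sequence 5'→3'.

The product's 3' end on the top strand is position 54.
The reverse primer anneals to the top strand over positions 47–54, i.e. to ATCGCATT.
Its sequence written 5'→3' is the reverse complement: AATGCGAT.

5'-AATGCGAT-3'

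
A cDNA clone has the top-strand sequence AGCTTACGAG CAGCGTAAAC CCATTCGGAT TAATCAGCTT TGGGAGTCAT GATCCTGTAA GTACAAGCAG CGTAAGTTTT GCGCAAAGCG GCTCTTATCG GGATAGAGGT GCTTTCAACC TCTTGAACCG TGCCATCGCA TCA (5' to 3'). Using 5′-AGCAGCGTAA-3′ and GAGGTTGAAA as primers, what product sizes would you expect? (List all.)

114 bp, 57 bp

The forward primer AGCAGCGTAA matches the top strand at positions 9–18, 66–75.
The reverse primer's reverse complement is TTTCAACCTC, matching at positions 113–122.
Each forward site pairs with the reverse site to give a product ending at position 122: sizes 114, 57 bp.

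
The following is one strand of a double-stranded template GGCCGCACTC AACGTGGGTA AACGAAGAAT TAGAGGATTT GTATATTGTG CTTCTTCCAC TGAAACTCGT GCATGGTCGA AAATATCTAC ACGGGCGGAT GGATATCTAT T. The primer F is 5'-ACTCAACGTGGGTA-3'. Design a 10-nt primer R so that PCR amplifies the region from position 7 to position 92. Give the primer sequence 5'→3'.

5'-GTGTAGATAT-3'

The product's 3' end on the top strand is position 92.
The reverse primer anneals to the top strand over positions 83–92, i.e. to ATATCTACAC.
Its sequence written 5'→3' is the reverse complement: GTGTAGATAT.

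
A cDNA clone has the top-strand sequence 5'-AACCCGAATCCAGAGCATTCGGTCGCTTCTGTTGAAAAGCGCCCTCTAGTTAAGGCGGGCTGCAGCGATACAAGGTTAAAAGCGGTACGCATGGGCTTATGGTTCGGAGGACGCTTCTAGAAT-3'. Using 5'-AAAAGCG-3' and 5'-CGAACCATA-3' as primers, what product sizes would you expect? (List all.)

72 bp, 29 bp

The forward primer AAAAGCG matches the top strand at positions 35–41, 78–84.
The reverse primer's reverse complement is TATGGTTCG, matching at positions 98–106.
Each forward site pairs with the reverse site to give a product ending at position 106: sizes 72, 29 bp.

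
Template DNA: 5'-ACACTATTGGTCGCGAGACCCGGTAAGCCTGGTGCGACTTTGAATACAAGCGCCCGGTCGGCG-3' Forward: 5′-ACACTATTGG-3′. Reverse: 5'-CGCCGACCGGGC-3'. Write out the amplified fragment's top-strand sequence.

5'-ACACTATTGGTCGCGAGACCCGGTAAGCCTGGTGCGACTTTGAATACAAGCGCCCGGTCGGCG-3'

Scanning the template, ACACTATTGG occurs at positions 1–10; this primer anneals to the bottom strand there with its 3' end pointing downstream.
The reverse primer's reverse complement is GCCCGGTCGGCG, which matches the template at positions 52–63.
The product is the template from position 1 through 63 (63 bp).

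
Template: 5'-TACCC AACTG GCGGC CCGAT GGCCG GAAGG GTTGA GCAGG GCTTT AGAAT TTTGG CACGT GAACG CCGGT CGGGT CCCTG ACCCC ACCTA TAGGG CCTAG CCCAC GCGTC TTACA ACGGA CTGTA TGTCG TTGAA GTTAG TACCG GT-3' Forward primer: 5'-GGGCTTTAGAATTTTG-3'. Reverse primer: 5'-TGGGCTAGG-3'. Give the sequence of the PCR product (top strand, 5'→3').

The forward primer matches the template at positions 39–54.
Taking the reverse complement of TGGGCTAGG gives CCTAGCCCA, found at positions 96–104 on the template; the primer anneals here to the top strand with its 3' end pointing upstream.
The product is the template from position 39 through 104 (66 bp).

5'-GGGCTTTAGAATTTTGGCACGTGAACGCCGGTCGGGTCCCTGACCCCACCTATAGGGCCTAGCCCA-3'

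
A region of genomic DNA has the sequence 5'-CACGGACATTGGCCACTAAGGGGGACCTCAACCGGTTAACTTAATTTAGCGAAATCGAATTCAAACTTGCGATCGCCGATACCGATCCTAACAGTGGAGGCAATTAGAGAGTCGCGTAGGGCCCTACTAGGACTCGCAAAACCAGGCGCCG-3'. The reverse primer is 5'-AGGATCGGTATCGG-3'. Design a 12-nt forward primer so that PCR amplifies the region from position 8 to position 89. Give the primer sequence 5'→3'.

The reverse primer's reverse complement CCGATACCGATCCT matches the template at positions 76–89; the product starts at position 8.
The forward primer is identical to the top strand over positions 8–19: ATTGGCCACTAA.

5'-ATTGGCCACTAA-3'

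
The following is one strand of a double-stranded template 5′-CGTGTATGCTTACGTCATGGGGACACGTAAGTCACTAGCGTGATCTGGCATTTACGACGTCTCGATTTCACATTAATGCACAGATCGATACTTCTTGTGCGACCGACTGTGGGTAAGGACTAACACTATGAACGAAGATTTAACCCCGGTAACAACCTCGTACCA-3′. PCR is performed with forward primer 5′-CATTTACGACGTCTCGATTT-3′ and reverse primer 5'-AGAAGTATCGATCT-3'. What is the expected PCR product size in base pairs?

47 bp

The forward primer matches the template at positions 49–68.
Reverse complement of the reverse primer: AGATCGATACTTCT. This occurs on the top strand at positions 82–95.
Amplicon spans positions 49–95: 47 bp.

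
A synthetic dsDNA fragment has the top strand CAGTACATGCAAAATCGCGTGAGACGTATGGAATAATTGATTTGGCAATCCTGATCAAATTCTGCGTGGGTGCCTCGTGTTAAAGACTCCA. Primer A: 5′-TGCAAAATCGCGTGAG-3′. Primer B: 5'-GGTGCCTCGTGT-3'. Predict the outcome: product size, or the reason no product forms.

Primer A (TGCAAAATCGCGTGAG) matches the top strand at positions 8–23 (3' end points downstream).
Primer B (GGTGCCTCGTGT) also matches the top strand directly, at positions 69–80 — its reverse complement ACACGAGGCACC is not present.
Both primers anneal to the bottom strand with 3' ends pointing the same way, so neither can prime synthesis back toward the other.

No product — both primers anneal to the same strand and extend in the same direction.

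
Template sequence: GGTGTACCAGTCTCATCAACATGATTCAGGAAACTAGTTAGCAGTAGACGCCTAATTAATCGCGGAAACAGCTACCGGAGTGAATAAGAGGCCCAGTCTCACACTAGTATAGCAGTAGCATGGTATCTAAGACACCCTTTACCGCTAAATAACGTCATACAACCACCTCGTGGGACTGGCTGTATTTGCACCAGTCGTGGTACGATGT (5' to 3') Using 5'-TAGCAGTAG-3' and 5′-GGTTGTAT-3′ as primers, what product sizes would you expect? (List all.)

126 bp, 55 bp

The forward primer TAGCAGTAG matches the top strand at positions 39–47, 110–118.
The reverse primer's reverse complement is ATACAACC, matching at positions 157–164.
Each forward site pairs with the reverse site to give a product ending at position 164: sizes 126, 55 bp.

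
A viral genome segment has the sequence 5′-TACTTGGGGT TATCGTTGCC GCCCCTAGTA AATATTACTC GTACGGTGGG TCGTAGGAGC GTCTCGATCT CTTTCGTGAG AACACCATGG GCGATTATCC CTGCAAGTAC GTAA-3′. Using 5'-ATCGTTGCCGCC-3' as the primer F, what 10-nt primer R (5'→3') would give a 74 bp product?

The forward primer binds at positions 12–23, so a 74 bp product ends at position 12 + 74 − 1 = 85.
The reverse primer anneals to the top strand over positions 76–85, i.e. to GTGAGAACAC.
Its sequence written 5'→3' is the reverse complement: GTGTTCTCAC.

5'-GTGTTCTCAC-3'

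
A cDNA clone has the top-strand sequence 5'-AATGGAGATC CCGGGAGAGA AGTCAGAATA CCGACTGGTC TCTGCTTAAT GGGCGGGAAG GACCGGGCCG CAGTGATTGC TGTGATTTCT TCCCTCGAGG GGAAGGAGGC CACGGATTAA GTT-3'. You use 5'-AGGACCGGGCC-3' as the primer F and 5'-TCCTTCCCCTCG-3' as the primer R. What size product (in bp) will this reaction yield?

49 bp

Forward primer AGGACCGGGCC is found on the top strand at positions 59–69.
The reverse primer's reverse complement is CGAGGGGAAGGA, which matches the template at positions 96–107.
Product length = (reverse-primer end) − (forward-primer start) + 1 = 107 − 59 + 1 = 49 bp.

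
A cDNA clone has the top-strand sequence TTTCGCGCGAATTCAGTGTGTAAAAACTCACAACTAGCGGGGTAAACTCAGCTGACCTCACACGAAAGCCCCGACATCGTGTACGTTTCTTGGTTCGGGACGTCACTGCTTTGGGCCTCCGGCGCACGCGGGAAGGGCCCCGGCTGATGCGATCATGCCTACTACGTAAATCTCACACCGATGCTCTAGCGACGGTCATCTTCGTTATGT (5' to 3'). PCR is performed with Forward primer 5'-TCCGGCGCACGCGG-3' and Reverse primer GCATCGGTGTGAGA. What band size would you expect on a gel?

Scanning the template, TCCGGCGCACGCGG occurs at positions 118–131; this primer anneals to the bottom strand there with its 3' end pointing downstream.
Reverse complement of the reverse primer: TCTCACACCGATGC. This occurs on the top strand at positions 171–184.
The product runs from position 118 to position 184, so its length is 184 − 118 + 1 = 67 bp.

67 bp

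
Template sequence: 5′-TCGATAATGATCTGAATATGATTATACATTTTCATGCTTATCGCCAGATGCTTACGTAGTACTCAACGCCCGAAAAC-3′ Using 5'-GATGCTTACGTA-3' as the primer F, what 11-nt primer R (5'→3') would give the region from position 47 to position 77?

5'-GTTTTCGGGCG-3'

The product's 3' end on the top strand is position 77.
The reverse primer anneals to the top strand over positions 67–77, i.e. to CGCCCGAAAAC.
Its sequence written 5'→3' is the reverse complement: GTTTTCGGGCG.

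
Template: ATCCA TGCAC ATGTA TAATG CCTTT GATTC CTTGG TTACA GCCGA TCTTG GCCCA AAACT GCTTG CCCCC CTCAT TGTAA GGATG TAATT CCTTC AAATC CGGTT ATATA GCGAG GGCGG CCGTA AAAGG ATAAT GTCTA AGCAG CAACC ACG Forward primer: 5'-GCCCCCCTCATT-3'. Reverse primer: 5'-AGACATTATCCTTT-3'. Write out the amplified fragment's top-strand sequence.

5'-GCCCCCCTCATTGTAAGGATGTAATTCCTTCAAATCCGGTTATATAGCGAGGGCGGCCGTAAAAGGATAATGTCT-3'

The forward primer matches the template at positions 65–76.
Taking the reverse complement of AGACATTATCCTTT gives AAAGGATAATGTCT, found at positions 126–139 on the template; the primer anneals here to the top strand with its 3' end pointing upstream.
The product is the template from position 65 through 139 (75 bp).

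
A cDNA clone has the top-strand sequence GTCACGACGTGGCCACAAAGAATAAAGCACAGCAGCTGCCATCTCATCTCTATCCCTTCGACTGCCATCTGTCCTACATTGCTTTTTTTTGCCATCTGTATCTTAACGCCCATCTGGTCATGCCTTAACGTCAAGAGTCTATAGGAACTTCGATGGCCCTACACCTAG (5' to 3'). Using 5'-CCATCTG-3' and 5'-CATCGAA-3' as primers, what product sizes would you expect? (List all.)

91 bp, 64 bp, 46 bp

The forward primer CCATCTG matches the top strand at positions 65–71, 92–98, 110–116.
The reverse primer's reverse complement is TTCGATG, matching at positions 149–155.
Each forward site pairs with the reverse site to give a product ending at position 155: sizes 91, 64, 46 bp.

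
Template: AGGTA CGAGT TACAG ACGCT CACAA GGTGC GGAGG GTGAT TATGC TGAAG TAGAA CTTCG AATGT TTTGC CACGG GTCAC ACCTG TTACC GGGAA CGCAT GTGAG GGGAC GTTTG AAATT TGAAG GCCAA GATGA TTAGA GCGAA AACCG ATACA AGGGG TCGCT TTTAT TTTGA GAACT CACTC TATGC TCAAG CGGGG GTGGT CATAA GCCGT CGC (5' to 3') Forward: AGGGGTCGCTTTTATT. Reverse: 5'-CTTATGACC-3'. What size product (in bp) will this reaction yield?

56 bp

Scanning the template, AGGGGTCGCTTTTATT occurs at positions 156–171; this primer anneals to the bottom strand there with its 3' end pointing downstream.
Taking the reverse complement of CTTATGACC gives GGTCATAAG, found at positions 203–211 on the template; the primer anneals here to the top strand with its 3' end pointing upstream.
The product runs from position 156 to position 211, so its length is 211 − 156 + 1 = 56 bp.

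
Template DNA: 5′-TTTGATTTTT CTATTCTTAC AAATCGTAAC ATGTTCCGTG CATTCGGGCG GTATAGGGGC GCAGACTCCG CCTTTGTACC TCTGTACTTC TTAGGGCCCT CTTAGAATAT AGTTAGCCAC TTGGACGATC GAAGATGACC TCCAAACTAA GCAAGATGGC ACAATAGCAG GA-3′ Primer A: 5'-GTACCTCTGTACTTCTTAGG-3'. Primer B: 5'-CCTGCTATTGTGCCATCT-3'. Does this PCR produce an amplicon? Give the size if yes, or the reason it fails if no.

Primer A (GTACCTCTGTACTTCTTAGG) matches the top strand at positions 76–95; it acts as a forward primer.
Primer B's reverse complement is AGATGGCACAATAGCAGG, matching the top strand at positions 154–171; it acts as a reverse primer.
The 3' ends face each other across positions 76–171, giving a 96 bp product.

Yes — a 96 bp product.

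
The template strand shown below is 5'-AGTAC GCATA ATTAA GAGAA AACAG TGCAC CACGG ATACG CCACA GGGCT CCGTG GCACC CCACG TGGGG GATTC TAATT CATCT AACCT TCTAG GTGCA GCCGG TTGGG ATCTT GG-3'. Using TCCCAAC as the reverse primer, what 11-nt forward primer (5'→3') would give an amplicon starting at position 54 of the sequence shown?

5'-TGGCACCCCAC-3'

The reverse primer's reverse complement GTTGGGA matches the template at positions 105–111; the product starts at position 54.
The forward primer is identical to the top strand over positions 54–64: TGGCACCCCAC.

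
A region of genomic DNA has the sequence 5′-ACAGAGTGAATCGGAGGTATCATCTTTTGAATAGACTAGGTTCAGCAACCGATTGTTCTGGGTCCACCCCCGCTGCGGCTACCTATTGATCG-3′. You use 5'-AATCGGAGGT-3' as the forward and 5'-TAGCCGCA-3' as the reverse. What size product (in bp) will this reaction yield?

73 bp

The forward primer matches the template at positions 9–18.
Taking the reverse complement of TAGCCGCA gives TGCGGCTA, found at positions 74–81 on the template; the primer anneals here to the top strand with its 3' end pointing upstream.
The product runs from position 9 to position 81, so its length is 81 − 9 + 1 = 73 bp.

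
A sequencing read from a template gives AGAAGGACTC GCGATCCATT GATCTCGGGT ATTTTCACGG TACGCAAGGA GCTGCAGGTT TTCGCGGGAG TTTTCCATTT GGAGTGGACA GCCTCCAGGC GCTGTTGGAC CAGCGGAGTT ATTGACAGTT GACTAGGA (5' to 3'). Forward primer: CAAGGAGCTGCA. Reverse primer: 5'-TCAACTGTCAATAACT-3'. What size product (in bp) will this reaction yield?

The forward primer matches the template at positions 45–56.
Reverse complement of the reverse primer: AGTTATTGACAGTTGA. This occurs on the top strand at positions 117–132.
The product runs from position 45 to position 132, so its length is 132 − 45 + 1 = 88 bp.

88 bp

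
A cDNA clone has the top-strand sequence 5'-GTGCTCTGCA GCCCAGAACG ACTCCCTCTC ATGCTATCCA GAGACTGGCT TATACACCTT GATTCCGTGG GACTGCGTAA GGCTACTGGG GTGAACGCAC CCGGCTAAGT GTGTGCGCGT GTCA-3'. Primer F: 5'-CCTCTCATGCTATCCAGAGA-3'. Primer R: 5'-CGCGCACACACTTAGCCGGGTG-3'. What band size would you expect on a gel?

95 bp

Forward primer CCTCTCATGCTATCCAGAGA is found on the top strand at positions 25–44.
The reverse primer's reverse complement is CACCCGGCTAAGTGTGTGCGCG, which matches the template at positions 98–119.
Product length = (reverse-primer end) − (forward-primer start) + 1 = 119 − 25 + 1 = 95 bp.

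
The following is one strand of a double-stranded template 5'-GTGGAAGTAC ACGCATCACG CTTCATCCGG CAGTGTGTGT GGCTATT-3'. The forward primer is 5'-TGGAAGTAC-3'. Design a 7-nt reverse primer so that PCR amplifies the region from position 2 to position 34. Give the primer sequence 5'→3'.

The product's 3' end on the top strand is position 34.
The reverse primer anneals to the top strand over positions 28–34, i.e. to CGGCAGT.
Its sequence written 5'→3' is the reverse complement: ACTGCCG.

5'-ACTGCCG-3'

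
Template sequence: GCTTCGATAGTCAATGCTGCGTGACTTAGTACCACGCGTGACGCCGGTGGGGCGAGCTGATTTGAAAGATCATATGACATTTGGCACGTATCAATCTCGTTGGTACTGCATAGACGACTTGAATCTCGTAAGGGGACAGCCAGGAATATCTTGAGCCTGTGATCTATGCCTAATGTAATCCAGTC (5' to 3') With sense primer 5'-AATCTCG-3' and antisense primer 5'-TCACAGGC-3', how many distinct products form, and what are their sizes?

Two products: 70 bp, 41 bp

The forward primer AATCTCG matches the top strand at positions 93–99, 122–128.
The reverse primer's reverse complement is GCCTGTGA, matching at positions 155–162.
Each forward site pairs with the reverse site to give a product ending at position 162: sizes 70, 41 bp.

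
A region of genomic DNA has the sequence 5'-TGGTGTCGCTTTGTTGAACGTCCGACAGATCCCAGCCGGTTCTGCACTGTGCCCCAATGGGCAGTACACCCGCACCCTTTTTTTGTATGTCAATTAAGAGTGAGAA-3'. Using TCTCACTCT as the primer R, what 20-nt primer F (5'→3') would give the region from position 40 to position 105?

The reverse primer's reverse complement AGAGTGAGA matches the template at positions 97–105; the product starts at position 40.
The forward primer is identical to the top strand over positions 40–59: TTCTGCACTGTGCCCCAATG.

5'-TTCTGCACTGTGCCCCAATG-3'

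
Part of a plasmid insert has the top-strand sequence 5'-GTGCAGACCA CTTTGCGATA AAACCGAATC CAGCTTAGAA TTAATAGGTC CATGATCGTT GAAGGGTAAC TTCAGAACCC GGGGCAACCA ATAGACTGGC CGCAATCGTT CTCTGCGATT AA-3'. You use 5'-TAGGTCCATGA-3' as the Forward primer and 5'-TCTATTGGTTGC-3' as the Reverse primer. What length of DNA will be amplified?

Scanning the template, TAGGTCCATGA occurs at positions 45–55; this primer anneals to the bottom strand there with its 3' end pointing downstream.
The reverse primer's reverse complement is GCAACCAATAGA, which matches the template at positions 84–95.
The product runs from position 45 to position 95, so its length is 95 − 45 + 1 = 51 bp.

51 bp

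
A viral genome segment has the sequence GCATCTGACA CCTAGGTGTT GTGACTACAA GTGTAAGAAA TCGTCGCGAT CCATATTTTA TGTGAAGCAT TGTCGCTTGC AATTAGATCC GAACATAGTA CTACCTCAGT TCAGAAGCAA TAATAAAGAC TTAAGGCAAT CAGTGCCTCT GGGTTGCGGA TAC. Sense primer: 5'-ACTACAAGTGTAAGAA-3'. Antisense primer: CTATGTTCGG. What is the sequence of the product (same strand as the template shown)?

5'-ACTACAAGTGTAAGAAATCGTCGCGATCCATATTTTATGTGAAGCATTGTCGCTTGCAATTAGATCCGAACATAG-3'

Forward primer ACTACAAGTGTAAGAA is found on the top strand at positions 24–39.
Taking the reverse complement of CTATGTTCGG gives CCGAACATAG, found at positions 89–98 on the template; the primer anneals here to the top strand with its 3' end pointing upstream.
The product is the template from position 24 through 98 (75 bp).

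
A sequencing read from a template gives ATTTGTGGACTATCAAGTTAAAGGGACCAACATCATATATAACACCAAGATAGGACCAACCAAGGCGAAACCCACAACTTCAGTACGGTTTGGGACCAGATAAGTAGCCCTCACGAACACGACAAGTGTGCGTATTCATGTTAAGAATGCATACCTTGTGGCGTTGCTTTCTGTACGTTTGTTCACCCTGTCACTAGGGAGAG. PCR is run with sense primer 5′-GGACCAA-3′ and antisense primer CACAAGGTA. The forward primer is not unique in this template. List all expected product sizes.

The forward primer GGACCAA matches the top strand at positions 24–30, 53–59.
The reverse primer's reverse complement is TACCTTGTG, matching at positions 152–160.
Each forward site pairs with the reverse site to give a product ending at position 160: sizes 137, 108 bp.

137 bp, 108 bp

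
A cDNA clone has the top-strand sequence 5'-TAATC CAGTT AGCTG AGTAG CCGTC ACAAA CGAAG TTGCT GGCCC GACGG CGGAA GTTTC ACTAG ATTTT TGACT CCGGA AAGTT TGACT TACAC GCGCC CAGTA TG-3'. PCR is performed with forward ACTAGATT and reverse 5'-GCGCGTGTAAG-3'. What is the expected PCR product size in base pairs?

39 bp

The forward primer matches the template at positions 61–68.
The reverse primer's reverse complement is CTTACACGCGC, which matches the template at positions 89–99.
The product runs from position 61 to position 99, so its length is 99 − 61 + 1 = 39 bp.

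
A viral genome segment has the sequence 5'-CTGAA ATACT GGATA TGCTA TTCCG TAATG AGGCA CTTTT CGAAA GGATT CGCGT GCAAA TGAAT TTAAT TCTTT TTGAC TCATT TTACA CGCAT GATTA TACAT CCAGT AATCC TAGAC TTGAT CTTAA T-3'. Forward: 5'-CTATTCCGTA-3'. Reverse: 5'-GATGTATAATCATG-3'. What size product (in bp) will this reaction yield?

Forward primer CTATTCCGTA is found on the top strand at positions 18–27.
Reverse complement of the reverse primer: CATGATTATACATC. This occurs on the top strand at positions 93–106.
Amplicon spans positions 18–106: 89 bp.

89 bp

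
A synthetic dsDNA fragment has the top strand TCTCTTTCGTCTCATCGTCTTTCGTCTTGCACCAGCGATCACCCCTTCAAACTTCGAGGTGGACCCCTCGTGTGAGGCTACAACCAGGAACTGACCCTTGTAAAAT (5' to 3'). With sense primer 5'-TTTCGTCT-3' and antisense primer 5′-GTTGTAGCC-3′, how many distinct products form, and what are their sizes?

The forward primer TTTCGTCT matches the top strand at positions 5–12, 20–27.
The reverse primer's reverse complement is GGCTACAAC, matching at positions 76–84.
Each forward site pairs with the reverse site to give a product ending at position 84: sizes 80, 65 bp.

Two products: 80 bp, 65 bp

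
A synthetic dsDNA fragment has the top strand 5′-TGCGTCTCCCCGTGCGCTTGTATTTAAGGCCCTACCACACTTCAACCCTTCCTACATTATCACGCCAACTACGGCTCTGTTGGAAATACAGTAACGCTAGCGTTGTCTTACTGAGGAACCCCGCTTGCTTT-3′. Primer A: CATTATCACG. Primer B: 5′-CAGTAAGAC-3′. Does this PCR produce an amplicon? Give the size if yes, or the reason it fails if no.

Primer A (CATTATCACG) matches the top strand at positions 55–64; it acts as a forward primer.
Primer B's reverse complement is GTCTTACTG, matching the top strand at positions 105–113; it acts as a reverse primer.
The 3' ends face each other across positions 55–113, giving a 59 bp product.

Yes — a 59 bp product.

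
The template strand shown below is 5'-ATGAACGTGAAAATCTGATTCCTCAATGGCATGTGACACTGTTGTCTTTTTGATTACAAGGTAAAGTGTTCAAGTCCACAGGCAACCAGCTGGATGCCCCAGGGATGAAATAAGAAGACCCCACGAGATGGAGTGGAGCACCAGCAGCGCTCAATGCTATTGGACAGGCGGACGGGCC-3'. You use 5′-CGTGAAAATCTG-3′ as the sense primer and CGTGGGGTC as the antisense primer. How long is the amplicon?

120 bp

The forward primer matches the template at positions 6–17.
Taking the reverse complement of CGTGGGGTC gives GACCCCACG, found at positions 117–125 on the template; the primer anneals here to the top strand with its 3' end pointing upstream.
Product length = (reverse-primer end) − (forward-primer start) + 1 = 125 − 6 + 1 = 120 bp.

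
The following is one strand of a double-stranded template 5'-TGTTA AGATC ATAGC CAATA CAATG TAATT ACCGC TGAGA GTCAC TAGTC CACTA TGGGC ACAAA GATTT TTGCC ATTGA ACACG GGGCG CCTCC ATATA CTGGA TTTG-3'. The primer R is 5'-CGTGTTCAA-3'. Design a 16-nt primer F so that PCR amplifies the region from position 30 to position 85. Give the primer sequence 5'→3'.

5'-TACCGCTGAGAGTCAC-3'

The reverse primer's reverse complement TTGAACACG matches the template at positions 77–85; the product starts at position 30.
The forward primer is identical to the top strand over positions 30–45: TACCGCTGAGAGTCAC.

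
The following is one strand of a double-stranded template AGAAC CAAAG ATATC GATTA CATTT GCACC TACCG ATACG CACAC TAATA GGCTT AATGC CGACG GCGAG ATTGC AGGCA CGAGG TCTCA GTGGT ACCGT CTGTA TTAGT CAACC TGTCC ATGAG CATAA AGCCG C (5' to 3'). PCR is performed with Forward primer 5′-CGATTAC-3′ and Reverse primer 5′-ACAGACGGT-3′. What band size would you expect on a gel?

The forward primer matches the template at positions 15–21.
Taking the reverse complement of ACAGACGGT gives ACCGTCTGT, found at positions 96–104 on the template; the primer anneals here to the top strand with its 3' end pointing upstream.
Product length = (reverse-primer end) − (forward-primer start) + 1 = 104 − 15 + 1 = 90 bp.

90 bp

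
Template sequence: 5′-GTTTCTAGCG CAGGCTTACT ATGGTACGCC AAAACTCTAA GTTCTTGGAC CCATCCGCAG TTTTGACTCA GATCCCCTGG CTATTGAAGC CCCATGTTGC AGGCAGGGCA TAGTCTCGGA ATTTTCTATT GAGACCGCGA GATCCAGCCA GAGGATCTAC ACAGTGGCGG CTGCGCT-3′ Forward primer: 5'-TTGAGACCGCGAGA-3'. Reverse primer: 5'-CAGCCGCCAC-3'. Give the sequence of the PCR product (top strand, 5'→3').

Forward primer TTGAGACCGCGAGA is found on the top strand at positions 129–142.
The reverse primer's reverse complement is GTGGCGGCTG, which matches the template at positions 164–173.
The product is the template from position 129 through 173 (45 bp).

5'-TTGAGACCGCGAGATCCAGCCAGAGGATCTACACAGTGGCGGCTG-3'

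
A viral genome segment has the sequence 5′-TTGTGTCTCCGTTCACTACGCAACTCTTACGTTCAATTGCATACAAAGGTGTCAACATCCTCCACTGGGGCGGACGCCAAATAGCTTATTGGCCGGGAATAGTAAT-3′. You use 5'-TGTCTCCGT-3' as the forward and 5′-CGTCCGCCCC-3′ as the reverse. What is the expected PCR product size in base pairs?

The forward primer matches the template at positions 4–12.
Reverse complement of the reverse primer: GGGGCGGACG. This occurs on the top strand at positions 67–76.
Product length = (reverse-primer end) − (forward-primer start) + 1 = 76 − 4 + 1 = 73 bp.

73 bp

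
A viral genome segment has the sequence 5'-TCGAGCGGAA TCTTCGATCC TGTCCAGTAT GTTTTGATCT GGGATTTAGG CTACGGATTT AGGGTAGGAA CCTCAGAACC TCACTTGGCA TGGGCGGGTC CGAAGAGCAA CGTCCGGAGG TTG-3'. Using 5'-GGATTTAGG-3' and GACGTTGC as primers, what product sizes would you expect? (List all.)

73 bp, 60 bp

The forward primer GGATTTAGG matches the top strand at positions 42–50, 55–63.
The reverse primer's reverse complement is GCAACGTC, matching at positions 107–114.
Each forward site pairs with the reverse site to give a product ending at position 114: sizes 73, 60 bp.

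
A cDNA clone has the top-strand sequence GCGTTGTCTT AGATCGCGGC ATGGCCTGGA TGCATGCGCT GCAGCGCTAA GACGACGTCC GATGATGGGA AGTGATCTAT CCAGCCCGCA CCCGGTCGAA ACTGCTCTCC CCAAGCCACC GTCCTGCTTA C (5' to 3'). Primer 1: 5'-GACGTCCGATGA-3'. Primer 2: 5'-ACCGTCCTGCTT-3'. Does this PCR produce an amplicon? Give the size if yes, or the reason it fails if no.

Primer 1 (GACGTCCGATGA) matches the top strand at positions 54–65 (3' end points downstream).
Primer 2 (ACCGTCCTGCTT) also matches the top strand directly, at positions 118–129 — its reverse complement AAGCAGGACGGT is not present.
Both primers anneal to the bottom strand with 3' ends pointing the same way, so neither can prime synthesis back toward the other.

No product — both primers anneal to the same strand and extend in the same direction.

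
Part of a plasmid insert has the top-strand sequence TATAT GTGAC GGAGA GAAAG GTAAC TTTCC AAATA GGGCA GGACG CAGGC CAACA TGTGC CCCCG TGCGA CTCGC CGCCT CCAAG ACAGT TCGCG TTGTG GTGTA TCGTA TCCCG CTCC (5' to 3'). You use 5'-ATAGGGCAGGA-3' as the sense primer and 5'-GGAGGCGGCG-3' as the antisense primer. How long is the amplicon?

The forward primer matches the template at positions 33–43.
The reverse primer's reverse complement is CGCCGCCTCC, which matches the template at positions 73–82.
Amplicon spans positions 33–82: 50 bp.

50 bp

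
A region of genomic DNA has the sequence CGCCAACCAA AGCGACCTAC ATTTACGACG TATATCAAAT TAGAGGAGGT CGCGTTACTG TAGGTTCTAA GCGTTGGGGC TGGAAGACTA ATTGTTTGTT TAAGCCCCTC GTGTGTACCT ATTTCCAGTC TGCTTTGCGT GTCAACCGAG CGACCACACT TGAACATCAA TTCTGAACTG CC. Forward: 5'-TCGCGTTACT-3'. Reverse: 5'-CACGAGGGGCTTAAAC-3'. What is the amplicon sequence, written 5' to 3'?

5'-TCGCGTTACTGTAGGTTCTAAGCGTTGGGGCTGGAAGACTAATTGTTTGTTTAAGCCCCTCGTG-3'

Forward primer TCGCGTTACT is found on the top strand at positions 50–59.
Taking the reverse complement of CACGAGGGGCTTAAAC gives GTTTAAGCCCCTCGTG, found at positions 98–113 on the template; the primer anneals here to the top strand with its 3' end pointing upstream.
The product is the template from position 50 through 113 (64 bp).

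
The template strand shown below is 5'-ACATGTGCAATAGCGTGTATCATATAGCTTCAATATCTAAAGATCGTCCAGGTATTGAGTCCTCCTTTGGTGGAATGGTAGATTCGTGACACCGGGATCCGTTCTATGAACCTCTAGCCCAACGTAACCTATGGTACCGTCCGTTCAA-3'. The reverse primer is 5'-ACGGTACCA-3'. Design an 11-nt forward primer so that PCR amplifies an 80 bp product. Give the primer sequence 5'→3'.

The reverse primer's reverse complement TGGTACCGT matches the template at positions 132–140, so the product ends at position 140.
An 80 bp product then starts at position 140 − 80 + 1 = 61.
The forward primer is identical to the top strand there: CCTCCTTTGGT.

5'-CCTCCTTTGGT-3'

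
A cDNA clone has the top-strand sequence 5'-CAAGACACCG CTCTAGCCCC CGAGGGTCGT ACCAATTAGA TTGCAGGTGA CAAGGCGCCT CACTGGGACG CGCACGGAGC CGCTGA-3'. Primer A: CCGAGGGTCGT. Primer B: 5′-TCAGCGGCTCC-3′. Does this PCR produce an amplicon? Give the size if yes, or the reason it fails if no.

Primer A (CCGAGGGTCGT) matches the top strand at positions 20–30; it acts as a forward primer.
Primer B's reverse complement is GGAGCCGCTGA, matching the top strand at positions 76–86; it acts as a reverse primer.
The 3' ends face each other across positions 20–86, giving a 67 bp product.

Yes — a 67 bp product.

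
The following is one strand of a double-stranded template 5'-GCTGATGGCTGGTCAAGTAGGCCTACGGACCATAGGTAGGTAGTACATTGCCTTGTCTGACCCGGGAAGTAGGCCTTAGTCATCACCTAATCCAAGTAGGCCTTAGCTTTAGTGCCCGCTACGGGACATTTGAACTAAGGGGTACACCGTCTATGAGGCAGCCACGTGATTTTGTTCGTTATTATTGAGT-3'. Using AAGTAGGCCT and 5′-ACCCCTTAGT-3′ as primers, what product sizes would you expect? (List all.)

The forward primer AAGTAGGCCT matches the top strand at positions 15–24, 67–76, 94–103.
The reverse primer's reverse complement is ACTAAGGGGT, matching at positions 134–143.
Each forward site pairs with the reverse site to give a product ending at position 143: sizes 129, 77, 50 bp.

129 bp, 77 bp, 50 bp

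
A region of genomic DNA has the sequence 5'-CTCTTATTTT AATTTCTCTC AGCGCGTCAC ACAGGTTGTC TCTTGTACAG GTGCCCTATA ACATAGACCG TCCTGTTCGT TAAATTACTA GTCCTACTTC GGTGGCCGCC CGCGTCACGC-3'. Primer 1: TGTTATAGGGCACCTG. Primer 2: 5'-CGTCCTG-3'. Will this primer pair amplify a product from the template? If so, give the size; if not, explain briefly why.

Primer 1 (TGTTATAGGGCACCTG) has reverse complement CAGGTGCCCTATAACA, which matches the top strand at positions 48–63; primer 1 anneals to the top strand there with its 3' end pointing upstream toward position 48.
Primer 2 (CGTCCTG) matches the top strand directly at positions 69–75; it anneals to the bottom strand with its 3' end pointing downstream toward position 75.
The 3' ends diverge (primer 1 extends toward position 1, primer 2 toward position 120), so the primers never converge on a shared product.

No product — the primers' 3' ends point away from each other.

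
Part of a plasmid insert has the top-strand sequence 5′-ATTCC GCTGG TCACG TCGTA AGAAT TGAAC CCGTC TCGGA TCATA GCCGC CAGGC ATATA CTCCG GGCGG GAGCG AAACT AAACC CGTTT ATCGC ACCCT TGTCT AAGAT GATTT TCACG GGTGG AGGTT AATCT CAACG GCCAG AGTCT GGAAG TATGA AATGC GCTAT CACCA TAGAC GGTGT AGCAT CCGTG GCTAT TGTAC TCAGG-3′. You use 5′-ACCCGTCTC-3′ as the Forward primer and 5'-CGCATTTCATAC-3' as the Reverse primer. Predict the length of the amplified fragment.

The forward primer matches the template at positions 29–37.
The reverse primer's reverse complement is GTATGAAATGCG, which matches the template at positions 155–166.
Amplicon spans positions 29–166: 138 bp.

138 bp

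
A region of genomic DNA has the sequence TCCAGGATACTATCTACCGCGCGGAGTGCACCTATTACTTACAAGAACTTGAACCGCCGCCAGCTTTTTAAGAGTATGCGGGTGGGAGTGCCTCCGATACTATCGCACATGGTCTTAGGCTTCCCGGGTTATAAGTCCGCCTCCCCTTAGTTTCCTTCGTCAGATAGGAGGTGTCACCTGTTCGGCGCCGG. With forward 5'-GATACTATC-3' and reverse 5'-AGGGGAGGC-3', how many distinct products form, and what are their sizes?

Two products: 142 bp, 52 bp

The forward primer GATACTATC matches the top strand at positions 6–14, 96–104.
The reverse primer's reverse complement is GCCTCCCCT, matching at positions 139–147.
Each forward site pairs with the reverse site to give a product ending at position 147: sizes 142, 52 bp.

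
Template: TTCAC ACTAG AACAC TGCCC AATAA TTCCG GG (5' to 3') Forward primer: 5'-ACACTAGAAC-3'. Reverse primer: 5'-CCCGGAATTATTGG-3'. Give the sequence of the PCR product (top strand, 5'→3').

The forward primer matches the template at positions 4–13.
The reverse primer's reverse complement is CCAATAATTCCGGG, which matches the template at positions 19–32.
The product is the template from position 4 through 32 (29 bp).

5'-ACACTAGAACACTGCCCAATAATTCCGGG-3'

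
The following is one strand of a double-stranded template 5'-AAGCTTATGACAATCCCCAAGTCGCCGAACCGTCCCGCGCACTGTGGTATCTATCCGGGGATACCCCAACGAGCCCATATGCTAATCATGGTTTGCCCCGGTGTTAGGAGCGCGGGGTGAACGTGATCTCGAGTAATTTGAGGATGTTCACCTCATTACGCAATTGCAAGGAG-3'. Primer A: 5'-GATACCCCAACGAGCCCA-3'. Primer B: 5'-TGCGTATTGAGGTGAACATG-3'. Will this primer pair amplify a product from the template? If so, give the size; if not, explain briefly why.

No product — primer B has no binding site in the template.

Primer B (TGCGTATTGAGGTGAACATG) does not match the top strand, and its reverse complement CATGTTCACCTCAATACGCA does not match either.
With no annealing site for primer B, no amplification occurs.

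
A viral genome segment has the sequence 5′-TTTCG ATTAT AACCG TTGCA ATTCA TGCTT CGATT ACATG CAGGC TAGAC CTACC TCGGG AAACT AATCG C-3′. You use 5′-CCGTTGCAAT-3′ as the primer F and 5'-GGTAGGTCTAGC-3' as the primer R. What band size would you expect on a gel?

43 bp

The forward primer matches the template at positions 13–22.
The reverse primer's reverse complement is GCTAGACCTACC, which matches the template at positions 44–55.
The product runs from position 13 to position 55, so its length is 55 − 13 + 1 = 43 bp.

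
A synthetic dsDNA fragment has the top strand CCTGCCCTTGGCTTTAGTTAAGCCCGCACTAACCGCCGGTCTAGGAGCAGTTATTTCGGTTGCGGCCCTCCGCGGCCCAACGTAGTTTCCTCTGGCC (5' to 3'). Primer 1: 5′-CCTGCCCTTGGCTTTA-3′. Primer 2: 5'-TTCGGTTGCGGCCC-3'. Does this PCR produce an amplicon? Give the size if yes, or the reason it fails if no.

Primer 1 (CCTGCCCTTGGCTTTA) matches the top strand at positions 1–16 (3' end points downstream).
Primer 2 (TTCGGTTGCGGCCC) also matches the top strand directly, at positions 55–68 — its reverse complement GGGCCGCAACCGAA is not present.
Both primers anneal to the bottom strand with 3' ends pointing the same way, so neither can prime synthesis back toward the other.

No product — both primers anneal to the same strand and extend in the same direction.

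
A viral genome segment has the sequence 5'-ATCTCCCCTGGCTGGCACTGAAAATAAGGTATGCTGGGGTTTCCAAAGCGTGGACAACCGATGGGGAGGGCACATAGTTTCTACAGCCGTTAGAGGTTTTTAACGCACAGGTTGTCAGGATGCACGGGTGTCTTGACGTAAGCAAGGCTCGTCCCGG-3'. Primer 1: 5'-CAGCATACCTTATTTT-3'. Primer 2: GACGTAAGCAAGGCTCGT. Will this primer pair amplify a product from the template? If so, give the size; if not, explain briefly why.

No product — the primers' 3' ends point away from each other.

Primer 1 (CAGCATACCTTATTTT) has reverse complement AAAATAAGGTATGCTG, which matches the top strand at positions 21–36; primer 1 anneals to the top strand there with its 3' end pointing upstream toward position 21.
Primer 2 (GACGTAAGCAAGGCTCGT) matches the top strand directly at positions 135–152; it anneals to the bottom strand with its 3' end pointing downstream toward position 152.
The 3' ends diverge (primer 1 extends toward position 1, primer 2 toward position 157), so the primers never converge on a shared product.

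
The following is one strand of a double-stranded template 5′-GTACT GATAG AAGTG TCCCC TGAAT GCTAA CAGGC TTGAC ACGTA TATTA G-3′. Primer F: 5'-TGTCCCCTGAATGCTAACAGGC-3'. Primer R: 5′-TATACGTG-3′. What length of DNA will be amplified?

Forward primer TGTCCCCTGAATGCTAACAGGC is found on the top strand at positions 14–35.
The reverse primer's reverse complement is CACGTATA, which matches the template at positions 40–47.
The product runs from position 14 to position 47, so its length is 47 − 14 + 1 = 34 bp.

34 bp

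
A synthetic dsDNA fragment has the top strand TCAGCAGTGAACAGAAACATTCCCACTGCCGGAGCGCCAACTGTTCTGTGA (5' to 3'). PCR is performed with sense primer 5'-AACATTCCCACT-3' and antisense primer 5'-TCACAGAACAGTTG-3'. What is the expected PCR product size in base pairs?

36 bp

Scanning the template, AACATTCCCACT occurs at positions 16–27; this primer anneals to the bottom strand there with its 3' end pointing downstream.
The reverse primer's reverse complement is CAACTGTTCTGTGA, which matches the template at positions 38–51.
Amplicon spans positions 16–51: 36 bp.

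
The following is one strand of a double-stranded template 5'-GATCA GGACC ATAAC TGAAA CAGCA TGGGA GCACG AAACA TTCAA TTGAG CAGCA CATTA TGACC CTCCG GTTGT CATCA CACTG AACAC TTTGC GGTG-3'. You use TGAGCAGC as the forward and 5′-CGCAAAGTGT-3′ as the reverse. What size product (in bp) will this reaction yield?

The forward primer matches the template at positions 47–54.
Reverse complement of the reverse primer: ACACTTTGCG. This occurs on the top strand at positions 87–96.
The product runs from position 47 to position 96, so its length is 96 − 47 + 1 = 50 bp.

50 bp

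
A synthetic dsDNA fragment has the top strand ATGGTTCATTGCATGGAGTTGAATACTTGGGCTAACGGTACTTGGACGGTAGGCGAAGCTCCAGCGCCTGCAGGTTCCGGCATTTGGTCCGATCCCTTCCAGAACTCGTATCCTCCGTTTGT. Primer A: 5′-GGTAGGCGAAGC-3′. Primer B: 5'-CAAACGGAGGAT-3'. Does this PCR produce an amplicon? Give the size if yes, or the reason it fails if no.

Yes — a 74 bp product.

Primer A (GGTAGGCGAAGC) matches the top strand at positions 48–59; it acts as a forward primer.
Primer B's reverse complement is ATCCTCCGTTTG, matching the top strand at positions 110–121; it acts as a reverse primer.
The 3' ends face each other across positions 48–121, giving a 74 bp product.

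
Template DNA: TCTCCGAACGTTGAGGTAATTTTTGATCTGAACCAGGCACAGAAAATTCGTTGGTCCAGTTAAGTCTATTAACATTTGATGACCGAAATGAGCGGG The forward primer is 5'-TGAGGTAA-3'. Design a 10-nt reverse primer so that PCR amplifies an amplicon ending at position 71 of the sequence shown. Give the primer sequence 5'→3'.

The forward primer binds at positions 12–19; the product's 3' end on the top strand is position 71.
The reverse primer anneals to the top strand over positions 62–71, i.e. to AAGTCTATTA.
Its sequence written 5'→3' is the reverse complement: TAATAGACTT.

5'-TAATAGACTT-3'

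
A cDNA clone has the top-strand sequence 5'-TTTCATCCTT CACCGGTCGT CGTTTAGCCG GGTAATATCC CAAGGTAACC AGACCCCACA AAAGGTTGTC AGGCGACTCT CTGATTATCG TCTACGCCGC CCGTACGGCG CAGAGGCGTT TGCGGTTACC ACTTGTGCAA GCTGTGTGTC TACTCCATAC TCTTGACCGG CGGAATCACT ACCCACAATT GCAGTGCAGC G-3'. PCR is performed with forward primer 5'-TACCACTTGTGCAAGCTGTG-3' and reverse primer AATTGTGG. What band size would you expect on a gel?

Forward primer TACCACTTGTGCAAGCTGTG is found on the top strand at positions 127–146.
The reverse primer's reverse complement is CCACAATT, which matches the template at positions 183–190.
Amplicon spans positions 127–190: 64 bp.

64 bp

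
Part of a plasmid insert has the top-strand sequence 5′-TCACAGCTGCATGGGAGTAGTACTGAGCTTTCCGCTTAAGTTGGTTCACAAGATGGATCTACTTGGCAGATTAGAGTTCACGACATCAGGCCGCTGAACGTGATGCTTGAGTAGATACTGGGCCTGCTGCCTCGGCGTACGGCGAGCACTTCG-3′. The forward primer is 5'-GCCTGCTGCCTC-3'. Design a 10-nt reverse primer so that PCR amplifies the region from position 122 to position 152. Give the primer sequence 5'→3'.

5'-GAAGTGCTCG-3'

The product's 3' end on the top strand is position 152.
The reverse primer anneals to the top strand over positions 143–152, i.e. to CGAGCACTTC.
Its sequence written 5'→3' is the reverse complement: GAAGTGCTCG.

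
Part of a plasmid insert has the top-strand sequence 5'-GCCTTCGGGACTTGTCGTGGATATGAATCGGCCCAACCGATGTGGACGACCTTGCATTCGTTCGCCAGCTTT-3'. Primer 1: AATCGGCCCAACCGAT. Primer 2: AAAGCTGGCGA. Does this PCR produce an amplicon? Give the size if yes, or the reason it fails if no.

Primer 1 (AATCGGCCCAACCGAT) matches the top strand at positions 26–41; it acts as a forward primer.
Primer 2's reverse complement is TCGCCAGCTTT, matching the top strand at positions 62–72; it acts as a reverse primer.
The 3' ends face each other across positions 26–72, giving a 47 bp product.

Yes — a 47 bp product.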